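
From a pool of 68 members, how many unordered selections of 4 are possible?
C(68,4) = 68!/(4!×64!) = 814385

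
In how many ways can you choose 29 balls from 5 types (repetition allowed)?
C(29+5-1, 5-1) = C(33, 4) = 40920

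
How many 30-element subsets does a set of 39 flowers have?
C(39,30) = 39!/(30!×9!) = 211915132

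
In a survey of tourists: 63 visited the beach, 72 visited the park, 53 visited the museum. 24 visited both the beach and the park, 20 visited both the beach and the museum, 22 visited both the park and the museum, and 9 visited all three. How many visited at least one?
|A∪B∪C| = 63+72+53-24-20-22+9 = 131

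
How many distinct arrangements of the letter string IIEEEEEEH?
9! / (2! × 1! × 6!) = 252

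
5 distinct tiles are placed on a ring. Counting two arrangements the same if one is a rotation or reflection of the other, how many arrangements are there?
(5-1)!/2 = 24/2 = 12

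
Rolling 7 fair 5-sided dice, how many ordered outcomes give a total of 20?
Coefficient of x^20 in (x + x² + ... + x^5)^7. By inclusion-exclusion on dice exceeding 5: Σ_j (-1)^j C(7,j)·C(20-1-5j, 6) = C(7,0)·C(19,6) - C(7,1)·C(14,6) + C(7,2)·C(9,6) = 1·27132 - 7·3003 + 21·84 = 7875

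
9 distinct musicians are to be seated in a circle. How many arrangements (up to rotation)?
Circular: fix one position, arrange the rest. (9-1)! = 40320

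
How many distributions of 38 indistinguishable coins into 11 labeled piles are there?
C(38+11-1, 11-1) = C(48, 10) = 6540715896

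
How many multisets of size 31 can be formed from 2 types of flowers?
C(31+2-1, 2-1) = C(32, 1) = 32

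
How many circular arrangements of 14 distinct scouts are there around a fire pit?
Circular: fix one position, arrange the rest. (14-1)! = 6227020800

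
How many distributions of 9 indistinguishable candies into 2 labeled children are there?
C(9+2-1, 2-1) = C(10, 1) = 10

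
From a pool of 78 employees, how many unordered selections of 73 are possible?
C(78,73) = 78!/(73!×5!) = 21111090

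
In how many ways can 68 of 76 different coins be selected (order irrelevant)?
C(76,68) = 76!/(68!×8!) = 18855883575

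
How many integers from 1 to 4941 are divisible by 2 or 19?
⌊4941/2⌋ + ⌊4941/19⌋ - ⌊4941/38⌋ = 2470 + 260 - 130 = 2600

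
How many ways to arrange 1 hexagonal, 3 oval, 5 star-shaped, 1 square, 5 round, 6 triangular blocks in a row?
21! / (1! × 3! × 5! × 1! × 5! × 6!) = 821292151680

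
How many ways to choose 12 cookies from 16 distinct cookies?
C(16,12) = 16!/(12!×4!) = 1820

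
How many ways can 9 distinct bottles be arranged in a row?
9! = 362880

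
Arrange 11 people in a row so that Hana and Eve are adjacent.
Treat as block: (11-1)! × 2! = 3628800 × 2 = 7257600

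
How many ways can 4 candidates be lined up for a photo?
4! = 24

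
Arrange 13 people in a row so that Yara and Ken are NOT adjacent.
Total - adjacent = 13! - (13-1)!×2 = 6227020800 - 958003200 = 5269017600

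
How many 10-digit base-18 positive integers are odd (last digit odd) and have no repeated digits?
Last∈{1,3,5,7,9,11,13,15,17}. Last=0: 0. Last nonzero: 9×16×P(16,8) = 74724249600. Total = 74724249600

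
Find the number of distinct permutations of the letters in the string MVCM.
4! / (1! × 1! × 2!) = 12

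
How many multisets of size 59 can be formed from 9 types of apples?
C(59+9-1, 9-1) = C(67, 8) = 6522361560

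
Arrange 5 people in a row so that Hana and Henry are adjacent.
Treat as block: (5-1)! × 2! = 24 × 2 = 48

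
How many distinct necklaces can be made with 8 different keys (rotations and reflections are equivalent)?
(8-1)!/2 = 5040/2 = 2520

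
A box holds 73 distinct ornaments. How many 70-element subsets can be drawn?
C(73,70) = 73!/(70!×3!) = 62196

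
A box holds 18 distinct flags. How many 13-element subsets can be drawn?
C(18,13) = 18!/(13!×5!) = 8568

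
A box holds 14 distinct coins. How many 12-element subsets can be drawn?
C(14,12) = 14!/(12!×2!) = 91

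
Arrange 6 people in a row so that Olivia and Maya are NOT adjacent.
Total - adjacent = 6! - (6-1)!×2 = 720 - 240 = 480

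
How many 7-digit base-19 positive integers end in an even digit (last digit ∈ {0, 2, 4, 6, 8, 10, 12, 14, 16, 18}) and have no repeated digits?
Last∈{0,2,4,6,8,10,12,14,16,18}. Last=0: 13366080. Last nonzero: 9×17×P(17,5) = 113611680. Total = 126977760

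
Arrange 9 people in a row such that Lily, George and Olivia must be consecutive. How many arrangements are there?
Treat the 3 as one block: (9-3+1)! × 3! = 5040 × 6 = 30240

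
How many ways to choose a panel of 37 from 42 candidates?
C(42,37) = 42!/(37!×5!) = 850668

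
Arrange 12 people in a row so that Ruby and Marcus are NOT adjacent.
Total - adjacent = 12! - (12-1)!×2 = 479001600 - 79833600 = 399168000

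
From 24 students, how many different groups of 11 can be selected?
C(24,11) = 24!/(11!×13!) = 2496144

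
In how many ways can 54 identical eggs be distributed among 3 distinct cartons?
C(54+3-1, 3-1) = C(56, 2) = 1540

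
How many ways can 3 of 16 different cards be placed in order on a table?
P(16,3) = 16!/(16-3)! = 3360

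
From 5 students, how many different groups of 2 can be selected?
C(5,2) = 5!/(2!×3!) = 10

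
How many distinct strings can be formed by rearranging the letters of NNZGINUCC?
9! / (1! × 1! × 1! × 2! × 3! × 1!) = 30240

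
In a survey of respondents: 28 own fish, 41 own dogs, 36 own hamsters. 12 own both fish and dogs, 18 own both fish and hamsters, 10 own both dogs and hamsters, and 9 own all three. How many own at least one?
|A∪B∪C| = 28+41+36-12-18-10+9 = 74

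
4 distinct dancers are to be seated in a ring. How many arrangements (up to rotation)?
Circular: fix one position, arrange the rest. (4-1)! = 6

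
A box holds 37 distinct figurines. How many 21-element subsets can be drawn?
C(37,21) = 37!/(21!×16!) = 12875774670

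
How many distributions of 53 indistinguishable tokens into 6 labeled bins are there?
C(53+6-1, 6-1) = C(58, 5) = 4582116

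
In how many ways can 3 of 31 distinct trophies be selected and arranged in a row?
P(31,3) = 31!/(31-3)! = 26970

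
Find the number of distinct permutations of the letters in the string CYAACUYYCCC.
11! / (1! × 2! × 3! × 5!) = 27720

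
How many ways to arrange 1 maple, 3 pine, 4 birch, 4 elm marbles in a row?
12! / (1! × 3! × 4! × 4!) = 138600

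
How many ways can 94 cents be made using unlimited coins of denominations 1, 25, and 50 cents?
Coefficient of x^94 in 1/(1-x^1) · 1/(1-x^25) · 1/(1-x^50). Case on j = number of 50-cent coins (j = 0..1); remainder r = 94 - 50j is made from {1,25} in ⌊r/25⌋+1 ways. r = 94, 44 → 4 + 2 = 6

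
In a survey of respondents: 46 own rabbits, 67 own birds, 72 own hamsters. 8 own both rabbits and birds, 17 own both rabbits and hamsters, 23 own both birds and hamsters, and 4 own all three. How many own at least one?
|A∪B∪C| = 46+67+72-8-17-23+4 = 141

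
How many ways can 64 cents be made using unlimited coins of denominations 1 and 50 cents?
Coefficient of x^64 in 1/(1-x^1) · 1/(1-x^50). Use j coins of 50 for j = 0..⌊64/50⌋ = 1, the rest in 1s: 1 + 1 = 2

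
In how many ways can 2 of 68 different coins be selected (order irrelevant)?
C(68,2) = 68!/(2!×66!) = 2278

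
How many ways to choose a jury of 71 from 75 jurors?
C(75,71) = 75!/(71!×4!) = 1215450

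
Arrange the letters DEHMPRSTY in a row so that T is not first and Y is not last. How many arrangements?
By inclusion-exclusion: 9! - 2×(9-1)! + (9-2)! = 362880 - 80640 + 5040 = 287280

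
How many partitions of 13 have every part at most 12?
Let r_j(i) = number of partitions of i into parts ≤ j, for i = 0..13. r_1(i) = 1 for all i; r_j(i) = r_{j-1}(i) + r_j(i-j). Rows j = 2..12: ≤2: 1 1 2 2 3 3 4 4 5 5 6 6 7 7; ≤3: 1 1 2 3 4 5 7 8 10 12 14 16 19 21; ≤4: 1 1 2 3 5 6 9 11 15 18 23 27 34 39; ≤5: 1 1 2 3 5 7 10 13 18 23 30 37 47 57; ≤6: 1 1 2 3 5 7 11 14 20 26 35 44 58 71; ≤7: 1 1 2 3 5 7 11 15 21 28 38 49 65 82; ≤8: 1 1 2 3 5 7 11 15 22 29 40 52 70 89; ≤9: 1 1 2 3 5 7 11 15 22 30 41 54 73 94; ≤10: 1 1 2 3 5 7 11 15 22 30 42 55 75 97; ≤11: 1 1 2 3 5 7 11 15 22 30 42 56 76 99; ≤12: 1 1 2 3 5 7 11 15 22 30 42 56 77 100. r_12(13) = 100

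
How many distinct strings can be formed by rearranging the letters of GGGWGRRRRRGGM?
13! / (1! × 6! × 1! × 5!) = 72072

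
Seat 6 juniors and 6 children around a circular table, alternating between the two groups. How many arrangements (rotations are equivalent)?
Fix one of the juniors: (6-1)! ways for the remaining juniors, × 6! ways for the children = 120 × 720 = 86400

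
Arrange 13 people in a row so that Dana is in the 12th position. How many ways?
Fix one position: (13-1)! = 479001600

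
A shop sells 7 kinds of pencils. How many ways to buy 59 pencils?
C(59+7-1, 7-1) = C(65, 6) = 82598880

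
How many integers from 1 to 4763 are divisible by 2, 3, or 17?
⌊4763/2⌋+⌊4763/3⌋+⌊4763/17⌋ - ⌊4763/6⌋-⌊4763/34⌋-⌊4763/51⌋ + ⌊4763/102⌋ = 2381+1587+280 - 793-140-93 + 46 = 3268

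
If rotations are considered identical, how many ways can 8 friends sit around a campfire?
Circular: fix one position, arrange the rest. (8-1)! = 5040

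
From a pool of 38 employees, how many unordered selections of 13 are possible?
C(38,13) = 38!/(13!×25!) = 5414950296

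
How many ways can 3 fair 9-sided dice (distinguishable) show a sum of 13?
Coefficient of x^13 in (x + x² + ... + x^9)^3. By inclusion-exclusion on dice exceeding 9: Σ_j (-1)^j C(3,j)·C(13-1-9j, 2) = C(3,0)·C(12,2) - C(3,1)·C(3,2) = 1·66 - 3·3 = 57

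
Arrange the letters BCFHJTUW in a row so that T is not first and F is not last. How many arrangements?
By inclusion-exclusion: 8! - 2×(8-1)! + (8-2)! = 40320 - 10080 + 720 = 30960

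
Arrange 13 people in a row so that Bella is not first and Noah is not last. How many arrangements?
By inclusion-exclusion: 13! - 2×(13-1)! + (13-2)! = 6227020800 - 958003200 + 39916800 = 5308934400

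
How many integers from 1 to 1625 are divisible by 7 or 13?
⌊1625/7⌋ + ⌊1625/13⌋ - ⌊1625/91⌋ = 232 + 125 - 17 = 340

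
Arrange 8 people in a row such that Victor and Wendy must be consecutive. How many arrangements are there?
Treat the 2 as one block: (8-2+1)! × 2! = 5040 × 2 = 10080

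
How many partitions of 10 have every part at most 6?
Let r_j(i) = number of partitions of i into parts ≤ j, for i = 0..10. r_1(i) = 1 for all i; r_j(i) = r_{j-1}(i) + r_j(i-j). Rows j = 2..6: ≤2: 1 1 2 2 3 3 4 4 5 5 6; ≤3: 1 1 2 3 4 5 7 8 10 12 14; ≤4: 1 1 2 3 5 6 9 11 15 18 23; ≤5: 1 1 2 3 5 7 10 13 18 23 30; ≤6: 1 1 2 3 5 7 11 14 20 26 35. r_6(10) = 35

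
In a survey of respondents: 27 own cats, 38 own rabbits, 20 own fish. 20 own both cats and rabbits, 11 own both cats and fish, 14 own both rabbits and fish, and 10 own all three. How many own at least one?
|A∪B∪C| = 27+38+20-20-11-14+10 = 50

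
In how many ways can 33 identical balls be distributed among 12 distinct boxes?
C(33+12-1, 12-1) = C(44, 11) = 7669339132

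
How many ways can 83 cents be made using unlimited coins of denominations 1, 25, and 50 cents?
Coefficient of x^83 in 1/(1-x^1) · 1/(1-x^25) · 1/(1-x^50). Case on j = number of 50-cent coins (j = 0..1); remainder r = 83 - 50j is made from {1,25} in ⌊r/25⌋+1 ways. r = 83, 33 → 4 + 2 = 6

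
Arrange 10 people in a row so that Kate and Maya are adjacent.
Treat as block: (10-1)! × 2! = 362880 × 2 = 725760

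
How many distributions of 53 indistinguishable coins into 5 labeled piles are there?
C(53+5-1, 5-1) = C(57, 4) = 395010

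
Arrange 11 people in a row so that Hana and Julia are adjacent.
Treat as block: (11-1)! × 2! = 3628800 × 2 = 7257600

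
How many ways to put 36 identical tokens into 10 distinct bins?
C(36+10-1, 10-1) = C(45, 9) = 886163135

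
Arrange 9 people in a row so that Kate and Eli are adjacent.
Treat as block: (9-1)! × 2! = 40320 × 2 = 80640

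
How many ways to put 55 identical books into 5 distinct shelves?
C(55+5-1, 5-1) = C(59, 4) = 455126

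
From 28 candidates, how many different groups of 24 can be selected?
C(28,24) = 28!/(24!×4!) = 20475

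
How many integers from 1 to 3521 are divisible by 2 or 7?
⌊3521/2⌋ + ⌊3521/7⌋ - ⌊3521/14⌋ = 1760 + 503 - 251 = 2012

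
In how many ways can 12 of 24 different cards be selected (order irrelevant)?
C(24,12) = 24!/(12!×12!) = 2704156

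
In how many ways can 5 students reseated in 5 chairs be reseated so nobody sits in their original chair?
!5 = Σ_{j=0}^{5} (-1)^j·5!/j! = 120 - 120 + 60 - 20 + 5 - 1 = 44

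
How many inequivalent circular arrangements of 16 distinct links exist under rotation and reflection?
(16-1)!/2 = 1307674368000/2 = 653837184000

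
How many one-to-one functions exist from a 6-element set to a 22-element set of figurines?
P(22,6) = 22!/(22-6)! = 53721360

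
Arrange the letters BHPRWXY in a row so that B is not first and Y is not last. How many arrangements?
By inclusion-exclusion: 7! - 2×(7-1)! + (7-2)! = 5040 - 1440 + 120 = 3720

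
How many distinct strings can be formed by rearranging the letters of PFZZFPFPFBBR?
12! / (2! × 4! × 2! × 1! × 3!) = 831600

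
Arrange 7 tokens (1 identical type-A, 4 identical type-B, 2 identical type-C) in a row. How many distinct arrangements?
7! / (1! × 4! × 2!) = 105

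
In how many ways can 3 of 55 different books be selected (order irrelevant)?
C(55,3) = 55!/(3!×52!) = 26235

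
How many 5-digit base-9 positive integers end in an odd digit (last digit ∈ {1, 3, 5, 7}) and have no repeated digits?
Last∈{1,3,5,7}. Last=0: 0. Last nonzero: 4×7×P(7,3) = 5880. Total = 5880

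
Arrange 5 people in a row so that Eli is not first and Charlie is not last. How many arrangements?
By inclusion-exclusion: 5! - 2×(5-1)! + (5-2)! = 120 - 48 + 6 = 78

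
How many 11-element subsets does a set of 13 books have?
C(13,11) = 13!/(11!×2!) = 78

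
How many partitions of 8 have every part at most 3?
Let r_j(i) = number of partitions of i into parts ≤ j, for i = 0..8. r_1(i) = 1 for all i; r_j(i) = r_{j-1}(i) + r_j(i-j). Rows j = 2..3: ≤2: 1 1 2 2 3 3 4 4 5; ≤3: 1 1 2 3 4 5 7 8 10. r_3(8) = 10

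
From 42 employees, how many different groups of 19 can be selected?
C(42,19) = 42!/(19!×23!) = 446775310800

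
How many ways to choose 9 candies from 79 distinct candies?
C(79,9) = 79!/(9!×70!) = 205811513765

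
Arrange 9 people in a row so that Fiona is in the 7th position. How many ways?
Fix one position: (9-1)! = 40320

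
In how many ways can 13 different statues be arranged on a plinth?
13! = 6227020800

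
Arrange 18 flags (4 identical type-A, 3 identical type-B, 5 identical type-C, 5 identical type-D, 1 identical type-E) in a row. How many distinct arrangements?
18! / (4! × 3! × 5! × 5! × 1!) = 3087564480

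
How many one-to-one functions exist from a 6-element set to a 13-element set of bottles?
P(13,6) = 13!/(13-6)! = 1235520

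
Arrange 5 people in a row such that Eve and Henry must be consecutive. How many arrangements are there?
Treat the 2 as one block: (5-2+1)! × 2! = 24 × 2 = 48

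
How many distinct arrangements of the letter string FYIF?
4! / (1! × 1! × 2!) = 12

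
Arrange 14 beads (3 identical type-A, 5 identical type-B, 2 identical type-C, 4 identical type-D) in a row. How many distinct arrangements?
14! / (3! × 5! × 2! × 4!) = 2522520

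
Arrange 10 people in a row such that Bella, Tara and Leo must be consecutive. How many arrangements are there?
Treat the 3 as one block: (10-3+1)! × 3! = 40320 × 6 = 241920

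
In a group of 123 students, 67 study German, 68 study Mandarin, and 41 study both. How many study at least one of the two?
|A∪B| = |A| + |B| - |A∩B| = 67 + 68 - 41 = 94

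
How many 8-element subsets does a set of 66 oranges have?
C(66,8) = 66!/(8!×58!) = 5743572120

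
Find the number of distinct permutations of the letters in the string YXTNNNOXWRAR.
12! / (1! × 1! × 1! × 3! × 2! × 1! × 1! × 2!) = 19958400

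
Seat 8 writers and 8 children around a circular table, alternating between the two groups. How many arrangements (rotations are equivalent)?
Fix one of the writers: (8-1)! ways for the remaining writers, × 8! ways for the children = 5040 × 40320 = 203212800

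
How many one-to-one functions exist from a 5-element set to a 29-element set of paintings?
P(29,5) = 29!/(29-5)! = 14250600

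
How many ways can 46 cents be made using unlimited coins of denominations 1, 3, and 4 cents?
Coefficient of x^46 in 1/(1-x^1) · 1/(1-x^3) · 1/(1-x^4). Case on j = number of 4-cent coins (j = 0..11); remainder r = 46 - 4j is made from {1,3} in ⌊r/3⌋+1 ways. r = 46, 42, 38, 34, 30, 26, 22, 18, 14, 10, 6, 2 → 16 + 15 + 13 + 12 + 11 + 9 + 8 + 7 + 5 + 4 + 3 + 1 = 104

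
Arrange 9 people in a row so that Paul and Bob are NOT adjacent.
Total - adjacent = 9! - (9-1)!×2 = 362880 - 80640 = 282240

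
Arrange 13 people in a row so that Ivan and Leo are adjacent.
Treat as block: (13-1)! × 2! = 479001600 × 2 = 958003200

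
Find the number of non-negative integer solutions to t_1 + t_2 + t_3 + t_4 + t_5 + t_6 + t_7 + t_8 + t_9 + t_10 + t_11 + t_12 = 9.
C(9+12-1, 12-1) = C(20, 11) = 167960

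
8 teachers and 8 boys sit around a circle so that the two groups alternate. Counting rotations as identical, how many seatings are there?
Fix one of the teachers: (8-1)! ways for the remaining teachers, × 8! ways for the boys = 5040 × 40320 = 203212800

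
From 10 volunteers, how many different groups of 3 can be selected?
C(10,3) = 10!/(3!×7!) = 120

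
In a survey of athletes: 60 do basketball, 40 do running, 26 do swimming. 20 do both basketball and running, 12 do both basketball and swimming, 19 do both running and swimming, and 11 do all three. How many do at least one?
|A∪B∪C| = 60+40+26-20-12-19+11 = 86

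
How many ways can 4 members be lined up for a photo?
4! = 24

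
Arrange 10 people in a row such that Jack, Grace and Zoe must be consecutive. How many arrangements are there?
Treat the 3 as one block: (10-3+1)! × 3! = 40320 × 6 = 241920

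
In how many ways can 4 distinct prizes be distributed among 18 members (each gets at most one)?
P(18,4) = 18!/(18-4)! = 73440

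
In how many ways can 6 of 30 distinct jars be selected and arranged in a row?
P(30,6) = 30!/(30-6)! = 427518000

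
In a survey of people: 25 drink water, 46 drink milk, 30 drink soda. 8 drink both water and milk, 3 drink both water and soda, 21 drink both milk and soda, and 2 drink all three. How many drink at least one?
|A∪B∪C| = 25+46+30-8-3-21+2 = 71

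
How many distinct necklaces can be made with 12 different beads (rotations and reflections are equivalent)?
(12-1)!/2 = 39916800/2 = 19958400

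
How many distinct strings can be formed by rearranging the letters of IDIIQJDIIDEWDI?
14! / (1! × 1! × 4! × 1! × 1! × 6!) = 5045040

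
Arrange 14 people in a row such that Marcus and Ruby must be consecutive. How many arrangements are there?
Treat the 2 as one block: (14-2+1)! × 2! = 6227020800 × 2 = 12454041600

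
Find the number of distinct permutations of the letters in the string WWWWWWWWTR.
10! / (8! × 1! × 1!) = 90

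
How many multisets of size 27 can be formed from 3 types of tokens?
C(27+3-1, 3-1) = C(29, 2) = 406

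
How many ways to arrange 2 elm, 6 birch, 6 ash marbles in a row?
14! / (2! × 6! × 6!) = 84084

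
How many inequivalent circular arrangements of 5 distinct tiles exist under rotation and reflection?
(5-1)!/2 = 24/2 = 12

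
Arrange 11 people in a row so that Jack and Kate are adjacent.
Treat as block: (11-1)! × 2! = 3628800 × 2 = 7257600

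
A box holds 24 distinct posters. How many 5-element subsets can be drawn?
C(24,5) = 24!/(5!×19!) = 42504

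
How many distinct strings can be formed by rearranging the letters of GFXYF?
5! / (1! × 1! × 1! × 2!) = 60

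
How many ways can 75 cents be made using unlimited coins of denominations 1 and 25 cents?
Coefficient of x^75 in 1/(1-x^1) · 1/(1-x^25). Use j coins of 25 for j = 0..⌊75/25⌋ = 3, the rest in 1s: 3 + 1 = 4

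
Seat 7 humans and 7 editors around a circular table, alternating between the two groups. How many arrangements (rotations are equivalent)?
Fix one of the humans: (7-1)! ways for the remaining humans, × 7! ways for the editors = 720 × 5040 = 3628800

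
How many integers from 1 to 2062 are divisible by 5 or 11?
⌊2062/5⌋ + ⌊2062/11⌋ - ⌊2062/55⌋ = 412 + 187 - 37 = 562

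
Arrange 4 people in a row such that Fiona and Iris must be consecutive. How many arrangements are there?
Treat the 2 as one block: (4-2+1)! × 2! = 6 × 2 = 12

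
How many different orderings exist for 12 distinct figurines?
12! = 479001600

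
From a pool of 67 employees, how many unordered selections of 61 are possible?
C(67,61) = 67!/(61!×6!) = 99795696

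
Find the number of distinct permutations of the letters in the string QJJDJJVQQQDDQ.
13! / (5! × 1! × 3! × 4!) = 360360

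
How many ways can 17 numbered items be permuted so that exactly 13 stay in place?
Choose the 13 fixed points C(17,13) = 2380, derange the rest: !4 = Σ_{j=0}^{4} (-1)^j·4!/j! = 24 - 24 + 12 - 4 + 1 = 9. Product = 2380 × 9 = 21420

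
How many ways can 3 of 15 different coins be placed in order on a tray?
P(15,3) = 15!/(15-3)! = 2730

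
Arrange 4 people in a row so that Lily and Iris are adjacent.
Treat as block: (4-1)! × 2! = 6 × 2 = 12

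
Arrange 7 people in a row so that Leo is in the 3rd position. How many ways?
Fix one position: (7-1)! = 720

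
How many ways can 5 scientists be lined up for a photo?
5! = 120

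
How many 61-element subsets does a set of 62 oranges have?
C(62,61) = 62!/(61!×1!) = 62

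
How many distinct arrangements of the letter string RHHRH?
5! / (2! × 3!) = 10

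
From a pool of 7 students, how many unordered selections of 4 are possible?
C(7,4) = 7!/(4!×3!) = 35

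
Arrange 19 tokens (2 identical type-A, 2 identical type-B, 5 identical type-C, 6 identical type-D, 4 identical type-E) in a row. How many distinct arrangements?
19! / (2! × 2! × 5! × 6! × 4!) = 14665931280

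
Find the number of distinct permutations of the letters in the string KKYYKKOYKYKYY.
13! / (6! × 1! × 6!) = 12012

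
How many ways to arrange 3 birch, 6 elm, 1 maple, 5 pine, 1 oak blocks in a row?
16! / (3! × 6! × 1! × 5! × 1!) = 40360320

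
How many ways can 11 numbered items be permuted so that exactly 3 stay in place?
Choose the 3 fixed points C(11,3) = 165, derange the rest: !8 = Σ_{j=0}^{8} (-1)^j·8!/j! = 40320 - 40320 + 20160 - 6720 + 1680 - 336 + 56 - 8 + 1 = 14833. Product = 165 × 14833 = 2447445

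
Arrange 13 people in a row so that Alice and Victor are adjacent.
Treat as block: (13-1)! × 2! = 479001600 × 2 = 958003200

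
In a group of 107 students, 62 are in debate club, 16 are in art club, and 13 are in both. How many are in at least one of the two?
|A∪B| = |A| + |B| - |A∩B| = 62 + 16 - 13 = 65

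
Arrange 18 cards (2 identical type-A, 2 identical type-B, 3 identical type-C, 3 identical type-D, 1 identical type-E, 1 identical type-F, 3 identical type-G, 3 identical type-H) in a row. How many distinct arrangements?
18! / (2! × 2! × 3! × 3! × 1! × 1! × 3! × 3!) = 1235025792000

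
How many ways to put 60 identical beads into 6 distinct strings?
C(60+6-1, 6-1) = C(65, 5) = 8259888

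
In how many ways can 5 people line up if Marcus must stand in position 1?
Fix one position: (5-1)! = 24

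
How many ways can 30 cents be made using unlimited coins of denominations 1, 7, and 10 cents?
Coefficient of x^30 in 1/(1-x^1) · 1/(1-x^7) · 1/(1-x^10). Case on j = number of 10-cent coins (j = 0..3); remainder r = 30 - 10j is made from {1,7} in ⌊r/7⌋+1 ways. r = 30, 20, 10, 0 → 5 + 3 + 2 + 1 = 11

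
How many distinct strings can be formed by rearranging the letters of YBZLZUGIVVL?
11! / (1! × 1! × 2! × 1! × 2! × 1! × 1! × 2!) = 4989600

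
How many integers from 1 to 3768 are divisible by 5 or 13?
⌊3768/5⌋ + ⌊3768/13⌋ - ⌊3768/65⌋ = 753 + 289 - 57 = 985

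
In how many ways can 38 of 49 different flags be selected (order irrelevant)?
C(49,38) = 49!/(38!×11!) = 29135916264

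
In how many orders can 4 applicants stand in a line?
4! = 24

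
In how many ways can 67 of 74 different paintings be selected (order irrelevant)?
C(74,67) = 74!/(67!×7!) = 1799579064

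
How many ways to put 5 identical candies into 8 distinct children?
C(5+8-1, 8-1) = C(12, 7) = 792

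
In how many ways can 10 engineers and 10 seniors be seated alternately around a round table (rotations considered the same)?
Fix one of the engineers: (10-1)! ways for the remaining engineers, × 10! ways for the seniors = 362880 × 3628800 = 1316818944000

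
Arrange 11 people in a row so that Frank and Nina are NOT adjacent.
Total - adjacent = 11! - (11-1)!×2 = 39916800 - 7257600 = 32659200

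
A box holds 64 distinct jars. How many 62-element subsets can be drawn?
C(64,62) = 64!/(62!×2!) = 2016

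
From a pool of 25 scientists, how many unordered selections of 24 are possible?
C(25,24) = 25!/(24!×1!) = 25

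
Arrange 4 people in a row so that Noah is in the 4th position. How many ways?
Fix one position: (4-1)! = 6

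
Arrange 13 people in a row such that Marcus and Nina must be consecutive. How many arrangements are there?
Treat the 2 as one block: (13-2+1)! × 2! = 479001600 × 2 = 958003200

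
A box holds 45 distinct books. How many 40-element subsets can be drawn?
C(45,40) = 45!/(40!×5!) = 1221759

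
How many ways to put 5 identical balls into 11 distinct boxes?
C(5+11-1, 11-1) = C(15, 10) = 3003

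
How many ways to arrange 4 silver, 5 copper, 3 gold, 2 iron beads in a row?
14! / (4! × 5! × 3! × 2!) = 2522520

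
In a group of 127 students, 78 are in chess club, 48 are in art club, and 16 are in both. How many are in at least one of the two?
|A∪B| = |A| + |B| - |A∩B| = 78 + 48 - 16 = 110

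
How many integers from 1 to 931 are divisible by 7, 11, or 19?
⌊931/7⌋+⌊931/11⌋+⌊931/19⌋ - ⌊931/77⌋-⌊931/133⌋-⌊931/209⌋ + ⌊931/1463⌋ = 133+84+49 - 12-7-4 + 0 = 243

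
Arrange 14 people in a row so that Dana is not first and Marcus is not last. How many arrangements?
By inclusion-exclusion: 14! - 2×(14-1)! + (14-2)! = 87178291200 - 12454041600 + 479001600 = 75203251200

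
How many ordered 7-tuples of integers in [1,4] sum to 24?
Coefficient of x^24 in (x + x² + ... + x^4)^7. By inclusion-exclusion on dice exceeding 4: Σ_j (-1)^j C(7,j)·C(24-1-4j, 6) = C(7,0)·C(23,6) - C(7,1)·C(19,6) + C(7,2)·C(15,6) - C(7,3)·C(11,6) + C(7,4)·C(7,6) = 1·100947 - 7·27132 + 21·5005 - 35·462 + 35·7 = 203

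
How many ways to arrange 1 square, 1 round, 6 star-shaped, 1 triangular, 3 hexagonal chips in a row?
12! / (1! × 1! × 6! × 1! × 3!) = 110880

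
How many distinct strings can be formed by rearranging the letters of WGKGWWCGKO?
10! / (1! × 3! × 2! × 3! × 1!) = 50400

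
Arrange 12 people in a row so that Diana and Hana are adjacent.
Treat as block: (12-1)! × 2! = 39916800 × 2 = 79833600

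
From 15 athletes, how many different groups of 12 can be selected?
C(15,12) = 15!/(12!×3!) = 455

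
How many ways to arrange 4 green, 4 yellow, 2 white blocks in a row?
10! / (4! × 4! × 2!) = 3150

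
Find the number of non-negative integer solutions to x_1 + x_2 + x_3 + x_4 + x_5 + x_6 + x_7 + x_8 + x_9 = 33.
C(33+9-1, 9-1) = C(41, 8) = 95548245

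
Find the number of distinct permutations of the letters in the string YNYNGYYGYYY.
11! / (7! × 2! × 2!) = 1980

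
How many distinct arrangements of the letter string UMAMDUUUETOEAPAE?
16! / (4! × 1! × 3! × 2! × 1! × 1! × 1! × 3!) = 12108096000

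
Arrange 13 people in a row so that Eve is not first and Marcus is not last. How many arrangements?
By inclusion-exclusion: 13! - 2×(13-1)! + (13-2)! = 6227020800 - 958003200 + 39916800 = 5308934400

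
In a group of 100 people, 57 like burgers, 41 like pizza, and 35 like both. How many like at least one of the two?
|A∪B| = |A| + |B| - |A∩B| = 57 + 41 - 35 = 63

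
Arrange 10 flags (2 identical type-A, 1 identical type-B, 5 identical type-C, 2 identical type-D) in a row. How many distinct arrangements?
10! / (2! × 1! × 5! × 2!) = 7560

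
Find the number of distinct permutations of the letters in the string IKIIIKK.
7! / (4! × 3!) = 35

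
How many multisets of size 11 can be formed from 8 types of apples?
C(11+8-1, 8-1) = C(18, 7) = 31824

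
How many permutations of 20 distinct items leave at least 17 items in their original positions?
Exactly j fixed points: C(20,j)·!(20-j); sum over j ≥ 17 (derangement numbers via !m = (m-1)·(!(m-1) + !(m-2)): !0..!3 = 1, 0, 1, 2). Σ_{j=17}^{20} C(20,j)·!(20-j) = C(20,17)·!3 + C(20,18)·!2 + C(20,19)·!1 + C(20,20)·!0 = 1140·2 + 190·1 + 20·0 + 1·1 = 2471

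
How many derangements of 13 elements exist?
!13 = Σ_{j=0}^{13} (-1)^j·13!/j! = 6227020800 - 6227020800 + 3113510400 - 1037836800 + 259459200 - 51891840 + 8648640 - 1235520 + 154440 - 17160 + 1716 - 156 + 13 - 1 = 2290792932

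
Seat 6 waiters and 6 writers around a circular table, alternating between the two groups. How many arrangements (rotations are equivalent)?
Fix one of the waiters: (6-1)! ways for the remaining waiters, × 6! ways for the writers = 120 × 720 = 86400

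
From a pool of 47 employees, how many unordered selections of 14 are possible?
C(47,14) = 47!/(14!×33!) = 341643774795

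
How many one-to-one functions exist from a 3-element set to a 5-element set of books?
P(5,3) = 5!/(5-3)! = 60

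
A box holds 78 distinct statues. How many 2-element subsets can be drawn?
C(78,2) = 78!/(2!×76!) = 3003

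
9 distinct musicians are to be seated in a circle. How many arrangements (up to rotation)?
Circular: fix one position, arrange the rest. (9-1)! = 40320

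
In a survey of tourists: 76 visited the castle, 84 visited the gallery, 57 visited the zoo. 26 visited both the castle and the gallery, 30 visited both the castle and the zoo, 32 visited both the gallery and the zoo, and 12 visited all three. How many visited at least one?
|A∪B∪C| = 76+84+57-26-30-32+12 = 141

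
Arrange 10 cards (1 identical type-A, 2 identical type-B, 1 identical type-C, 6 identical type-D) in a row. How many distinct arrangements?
10! / (1! × 2! × 1! × 6!) = 2520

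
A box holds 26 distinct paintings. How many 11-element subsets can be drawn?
C(26,11) = 26!/(11!×15!) = 7726160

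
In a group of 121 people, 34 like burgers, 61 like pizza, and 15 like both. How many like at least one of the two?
|A∪B| = |A| + |B| - |A∩B| = 34 + 61 - 15 = 80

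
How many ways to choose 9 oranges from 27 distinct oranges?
C(27,9) = 27!/(9!×18!) = 4686825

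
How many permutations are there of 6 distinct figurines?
6! = 720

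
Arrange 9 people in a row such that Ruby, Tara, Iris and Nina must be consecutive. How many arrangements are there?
Treat the 4 as one block: (9-4+1)! × 4! = 720 × 24 = 17280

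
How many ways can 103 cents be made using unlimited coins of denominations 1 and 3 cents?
Coefficient of x^103 in 1/(1-x^1) · 1/(1-x^3). Use j coins of 3 for j = 0..⌊103/3⌋ = 34, the rest in 1s: 34 + 1 = 35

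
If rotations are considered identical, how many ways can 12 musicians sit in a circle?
Circular: fix one position, arrange the rest. (12-1)! = 39916800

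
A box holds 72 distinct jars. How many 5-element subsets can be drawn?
C(72,5) = 72!/(5!×67!) = 13991544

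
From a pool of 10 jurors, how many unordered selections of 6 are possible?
C(10,6) = 10!/(6!×4!) = 210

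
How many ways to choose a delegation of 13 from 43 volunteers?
C(43,13) = 43!/(13!×30!) = 36576848168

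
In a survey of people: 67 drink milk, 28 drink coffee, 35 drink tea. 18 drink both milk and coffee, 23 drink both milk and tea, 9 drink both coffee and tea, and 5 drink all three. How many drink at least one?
|A∪B∪C| = 67+28+35-18-23-9+5 = 85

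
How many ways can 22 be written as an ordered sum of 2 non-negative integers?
C(22+2-1, 2-1) = C(23, 1) = 23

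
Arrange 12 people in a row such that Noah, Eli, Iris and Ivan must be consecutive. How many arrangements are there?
Treat the 4 as one block: (12-4+1)! × 4! = 362880 × 24 = 8709120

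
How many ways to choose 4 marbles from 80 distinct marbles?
C(80,4) = 80!/(4!×76!) = 1581580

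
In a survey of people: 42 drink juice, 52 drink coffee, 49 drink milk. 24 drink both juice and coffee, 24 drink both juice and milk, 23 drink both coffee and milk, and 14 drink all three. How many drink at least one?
|A∪B∪C| = 42+52+49-24-24-23+14 = 86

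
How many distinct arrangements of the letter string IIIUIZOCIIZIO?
13! / (2! × 1! × 1! × 7! × 2!) = 308880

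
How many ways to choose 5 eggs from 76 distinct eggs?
C(76,5) = 76!/(5!×71!) = 18474840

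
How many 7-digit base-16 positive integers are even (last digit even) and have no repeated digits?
Last∈{0,2,4,6,8,10,12,14}. Last=0: 3603600. Last nonzero: 7×14×P(14,5) = 23543520. Total = 27147120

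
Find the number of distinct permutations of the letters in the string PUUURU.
6! / (1! × 1! × 4!) = 30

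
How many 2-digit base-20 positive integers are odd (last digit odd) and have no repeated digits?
Last∈{1,3,5,7,9,11,13,15,17,19}. Last=0: 0. Last nonzero: 10×18×P(18,0) = 180. Total = 180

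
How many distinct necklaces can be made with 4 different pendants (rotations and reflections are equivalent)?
(4-1)!/2 = 6/2 = 3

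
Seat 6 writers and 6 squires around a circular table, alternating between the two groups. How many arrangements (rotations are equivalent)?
Fix one of the writers: (6-1)! ways for the remaining writers, × 6! ways for the squires = 120 × 720 = 86400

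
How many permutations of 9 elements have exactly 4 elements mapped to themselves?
Choose the 4 fixed points C(9,4) = 126, derange the rest: !5 = Σ_{j=0}^{5} (-1)^j·5!/j! = 120 - 120 + 60 - 20 + 5 - 1 = 44. Product = 126 × 44 = 5544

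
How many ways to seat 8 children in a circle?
Circular: fix one position, arrange the rest. (8-1)! = 5040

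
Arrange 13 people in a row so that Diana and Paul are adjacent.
Treat as block: (13-1)! × 2! = 479001600 × 2 = 958003200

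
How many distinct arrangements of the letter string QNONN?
5! / (1! × 1! × 3!) = 20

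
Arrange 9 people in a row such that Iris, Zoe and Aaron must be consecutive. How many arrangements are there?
Treat the 3 as one block: (9-3+1)! × 3! = 5040 × 6 = 30240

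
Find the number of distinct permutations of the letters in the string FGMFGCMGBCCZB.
13! / (1! × 2! × 3! × 2! × 2! × 3!) = 21621600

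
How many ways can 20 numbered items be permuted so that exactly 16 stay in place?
Choose the 16 fixed points C(20,16) = 4845, derange the rest: !4 = Σ_{j=0}^{4} (-1)^j·4!/j! = 24 - 24 + 12 - 4 + 1 = 9. Product = 4845 × 9 = 43605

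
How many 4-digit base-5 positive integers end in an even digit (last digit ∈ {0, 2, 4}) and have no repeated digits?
Last∈{0,2,4}. Last=0: 24. Last nonzero: 2×3×P(3,2) = 36. Total = 60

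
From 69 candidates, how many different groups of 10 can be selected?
C(69,10) = 69!/(10!×59!) = 340032449328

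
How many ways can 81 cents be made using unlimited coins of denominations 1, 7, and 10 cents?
Coefficient of x^81 in 1/(1-x^1) · 1/(1-x^7) · 1/(1-x^10). Case on j = number of 10-cent coins (j = 0..8); remainder r = 81 - 10j is made from {1,7} in ⌊r/7⌋+1 ways. r = 81, 71, 61, 51, 41, 31, 21, 11, 1 → 12 + 11 + 9 + 8 + 6 + 5 + 4 + 2 + 1 = 58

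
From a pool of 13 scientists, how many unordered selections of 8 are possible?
C(13,8) = 13!/(8!×5!) = 1287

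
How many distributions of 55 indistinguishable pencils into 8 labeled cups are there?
C(55+8-1, 8-1) = C(62, 7) = 491796152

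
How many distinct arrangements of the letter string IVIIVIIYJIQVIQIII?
17! / (2! × 3! × 10! × 1! × 1!) = 8168160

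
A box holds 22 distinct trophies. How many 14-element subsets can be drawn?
C(22,14) = 22!/(14!×8!) = 319770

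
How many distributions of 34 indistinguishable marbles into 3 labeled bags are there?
C(34+3-1, 3-1) = C(36, 2) = 630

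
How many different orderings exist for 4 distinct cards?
4! = 24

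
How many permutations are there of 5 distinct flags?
5! = 120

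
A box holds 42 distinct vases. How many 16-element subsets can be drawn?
C(42,16) = 42!/(16!×26!) = 166509721602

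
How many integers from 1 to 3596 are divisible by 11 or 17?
⌊3596/11⌋ + ⌊3596/17⌋ - ⌊3596/187⌋ = 326 + 211 - 19 = 518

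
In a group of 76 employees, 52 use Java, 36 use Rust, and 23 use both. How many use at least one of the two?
|A∪B| = |A| + |B| - |A∩B| = 52 + 36 - 23 = 65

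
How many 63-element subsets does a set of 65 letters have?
C(65,63) = 65!/(63!×2!) = 2080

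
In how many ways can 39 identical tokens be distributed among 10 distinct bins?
C(39+10-1, 10-1) = C(48, 9) = 1677106640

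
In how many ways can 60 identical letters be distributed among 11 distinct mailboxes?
C(60+11-1, 11-1) = C(70, 10) = 396704524216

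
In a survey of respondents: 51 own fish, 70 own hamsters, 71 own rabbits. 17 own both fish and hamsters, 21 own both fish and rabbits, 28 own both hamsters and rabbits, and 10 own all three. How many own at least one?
|A∪B∪C| = 51+70+71-17-21-28+10 = 136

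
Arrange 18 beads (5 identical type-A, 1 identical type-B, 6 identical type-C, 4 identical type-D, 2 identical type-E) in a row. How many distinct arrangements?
18! / (5! × 1! × 6! × 4! × 2!) = 1543782240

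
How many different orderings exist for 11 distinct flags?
11! = 39916800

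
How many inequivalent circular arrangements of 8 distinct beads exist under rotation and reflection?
(8-1)!/2 = 5040/2 = 2520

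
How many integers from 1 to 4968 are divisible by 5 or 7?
⌊4968/5⌋ + ⌊4968/7⌋ - ⌊4968/35⌋ = 993 + 709 - 141 = 1561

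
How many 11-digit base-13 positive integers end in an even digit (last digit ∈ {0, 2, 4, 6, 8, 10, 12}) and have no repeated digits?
Last∈{0,2,4,6,8,10,12}. Last=0: 239500800. Last nonzero: 6×11×P(11,9) = 1317254400. Total = 1556755200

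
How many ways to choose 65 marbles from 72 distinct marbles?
C(72,65) = 72!/(65!×7!) = 1473109704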